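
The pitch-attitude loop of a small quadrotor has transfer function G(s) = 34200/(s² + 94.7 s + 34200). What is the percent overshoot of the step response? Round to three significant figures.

Comparing the denominator to s² + 2ζω_n s + ω_n²: ω_n = √34200 = 185 rad/s, and 2ζω_n = 94.7 so ζ = 94.7/(2·185) = 0.256.
Overshoot: exp(−π·0.256/√(1−0.256²)) = 0.435, i.e. 43.5%.

%OS ≈ 43.5%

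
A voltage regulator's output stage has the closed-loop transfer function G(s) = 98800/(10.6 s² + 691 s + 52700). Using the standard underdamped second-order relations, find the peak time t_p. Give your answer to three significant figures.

t_p ≈ 0.0502 s

Dividing through by 10.6: denominator becomes s² + 65.19 s + 4972.
So ω_n = √4972 = 70.5 rad/s and ζ = 65.19/(2·70.5) = 0.462.
The damped frequency ω_d = ω_n√(1−ζ²) = 62.5 rad/s. t_p = π/ω_d = 0.0502 s.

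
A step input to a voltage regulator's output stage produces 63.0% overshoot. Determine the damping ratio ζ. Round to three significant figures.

ζ ≈ 0.146

ζ = −ln(OS)/√(π² + (ln OS)²). With OS = 0.630, ln OS = −0.4620 and ζ = 0.4620/3.175 = 0.146.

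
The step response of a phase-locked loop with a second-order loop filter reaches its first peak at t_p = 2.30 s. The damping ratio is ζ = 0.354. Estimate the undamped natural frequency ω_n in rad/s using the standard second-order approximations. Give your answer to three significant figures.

Peak time t_p = π/ω_d, so ω_d = π/t_p = π/2.30 = 1.37 rad/s.
ω_n = ω_d/√(1−ζ²) = 1.37/√0.875 = 1.46 rad/s.

ω_n ≈ 1.46 rad/s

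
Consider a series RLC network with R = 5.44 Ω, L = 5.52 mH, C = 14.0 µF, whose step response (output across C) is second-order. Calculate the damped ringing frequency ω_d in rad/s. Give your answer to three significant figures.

ω_d ≈ 3560 rad/s

For a series RLC circuit (capacitor voltage as output), ω_n = 1/√(LC) = 1/√(5.52 mH · 14.0 µF) = 3600 rad/s.
ζ = (R/2)·√(C/L) = (5.44/2)·√(14.0 µF/5.52 mH) = 0.137.
ω_d = ω_n√(1−ζ²) = 3560 rad/s.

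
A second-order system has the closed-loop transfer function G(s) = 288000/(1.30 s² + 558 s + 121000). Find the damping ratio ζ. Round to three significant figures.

ζ ≈ 0.703

Dividing through by 1.30: denominator becomes s² + 429.2 s + 93080.
So ω_n = √93080 = 305 rad/s and ζ = 429.2/(2·305) = 0.703.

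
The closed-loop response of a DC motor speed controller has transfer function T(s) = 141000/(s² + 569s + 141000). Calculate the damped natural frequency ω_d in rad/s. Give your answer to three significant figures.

Matching coefficients with s² + 2ζω_n s + ω_n² gives ω_n² = 141000 ⇒ ω_n = 375 rad/s, and ζ = 569/(2ω_n) = 0.758.
The damped frequency ω_d = ω_n√(1−ζ²) = 245 rad/s.

ω_d ≈ 245 rad/s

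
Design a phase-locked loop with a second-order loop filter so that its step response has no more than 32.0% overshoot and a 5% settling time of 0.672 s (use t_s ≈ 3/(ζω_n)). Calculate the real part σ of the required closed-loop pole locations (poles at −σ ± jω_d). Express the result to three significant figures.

The settling-time spec alone fixes σ = ζω_n = 3/t_s = 3/0.672 = 4.46.
(Overshoot then fixes ζ = 0.341 and hence ω_d = σ·√(1−ζ²)/ζ = 12.3 rad/s.)

σ ≈ 4.46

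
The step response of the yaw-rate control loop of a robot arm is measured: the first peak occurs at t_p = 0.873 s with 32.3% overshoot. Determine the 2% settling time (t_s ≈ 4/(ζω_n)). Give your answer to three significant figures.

The overshoot fixes ζ = −ln(OS)/√(π²+ln²(OS)) = 0.338.
From t_p = π/ω_d, ω_d = π/0.873 = 3.60 rad/s, so ω_n = ω_d/√(1−ζ²) = 3.82 rad/s.
t_s ≈ 4/(ζω_n) = 4/(0.338·3.82) = 3.09 s.

t_s ≈ 3.09 s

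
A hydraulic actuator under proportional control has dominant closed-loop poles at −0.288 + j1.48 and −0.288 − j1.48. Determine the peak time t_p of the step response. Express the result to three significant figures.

t_p ≈ 2.12 s

t_p = π/ω_d with ω_d = 1.48 (the imaginary part), so t_p = 2.12 s.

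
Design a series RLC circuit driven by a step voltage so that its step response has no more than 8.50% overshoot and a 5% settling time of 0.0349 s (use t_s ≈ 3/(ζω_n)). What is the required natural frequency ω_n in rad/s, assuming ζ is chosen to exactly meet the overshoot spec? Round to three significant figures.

ζ = −ln(OS)/√(π² + (ln OS)²). With OS = 0.0850, ln OS = −2.465 and ζ = 2.465/3.993 = 0.617.
From t_s ≈ 3/(ζω_n): ω_n = 3/(ζ·t_s) = 3/(0.617·0.0349) = 139 rad/s.

ω_n ≈ 139 rad/s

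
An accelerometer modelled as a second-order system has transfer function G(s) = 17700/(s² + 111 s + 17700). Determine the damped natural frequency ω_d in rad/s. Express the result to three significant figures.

Comparing the denominator to s² + 2ζω_n s + ω_n²: ω_n = √17700 = 133 rad/s, and 2ζω_n = 111 so ζ = 111/(2·133) = 0.417.
ω_d = 133·√(1 − 0.417²) = 121 rad/s.

ω_d ≈ 121 rad/s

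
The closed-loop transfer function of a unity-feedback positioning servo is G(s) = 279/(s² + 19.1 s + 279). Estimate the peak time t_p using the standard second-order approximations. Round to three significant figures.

t_p ≈ 0.229 s

Comparing the denominator to s² + 2ζω_n s + ω_n²: ω_n = √279 = 16.7 rad/s, and 2ζω_n = 19.1 so ζ = 19.1/(2·16.7) = 0.572.
ω_d = ω_n√(1−ζ²) = 13.7 rad/s. Then t_p = π/ω_d = 0.229 s.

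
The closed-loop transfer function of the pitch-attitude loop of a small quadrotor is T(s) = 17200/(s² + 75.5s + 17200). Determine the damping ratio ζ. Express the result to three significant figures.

Comparing the denominator to s² + 2ζω_n s + ω_n²: ω_n = √17200 = 131 rad/s, and 2ζω_n = 75.5 so ζ = 75.5/(2·131) = 0.288.

ζ ≈ 0.288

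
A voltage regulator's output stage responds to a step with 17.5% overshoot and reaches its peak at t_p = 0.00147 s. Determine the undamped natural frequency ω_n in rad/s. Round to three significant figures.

The overshoot fixes ζ = −ln(OS)/√(π²+ln²(OS)) = 0.485.
From t_p = π/ω_d, ω_d = π/0.00147 = 2140 rad/s, so ω_n = ω_d/√(1−ζ²) = 2440 rad/s.

ω_n ≈ 2440 rad/s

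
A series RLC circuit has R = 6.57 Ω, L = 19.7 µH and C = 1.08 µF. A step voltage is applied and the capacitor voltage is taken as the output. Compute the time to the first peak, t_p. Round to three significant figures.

t_p ≈ 0.0000227 s

For a series RLC circuit (capacitor voltage as output), ω_n = 1/√(LC) = 1/√(19.7 µH · 1.08 µF) = 217000 rad/s.
ζ = (R/2)·√(C/L) = (6.57/2)·√(1.08 µF/19.7 µH) = 0.769.
ω_d = ω_n√(1−ζ²) = 139000 rad/s. t_p = π/ω_d = 0.0000227 s.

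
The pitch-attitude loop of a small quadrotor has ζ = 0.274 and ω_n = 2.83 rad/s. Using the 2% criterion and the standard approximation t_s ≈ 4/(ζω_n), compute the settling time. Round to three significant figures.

t_s ≈ 4/(ζω_n) = 4/(0.274 × 2.83) = 5.16 s.

t_s ≈ 5.16 s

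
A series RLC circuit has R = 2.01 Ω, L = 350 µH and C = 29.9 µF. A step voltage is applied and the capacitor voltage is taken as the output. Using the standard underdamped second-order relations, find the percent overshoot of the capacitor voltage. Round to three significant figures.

%OS ≈ 38.1%

For a series RLC circuit (capacitor voltage as output), ω_n = 1/√(LC) = 1/√(350 µH · 29.9 µF) = 9780 rad/s.
ζ = (R/2)·√(C/L) = (2.01/2)·√(29.9 µF/350 µH) = 0.294.
%OS = 100·exp(−πζ/√(1−ζ²)) = 38.1%.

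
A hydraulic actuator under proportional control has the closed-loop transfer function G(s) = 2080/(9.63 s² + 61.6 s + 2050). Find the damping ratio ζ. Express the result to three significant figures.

ζ ≈ 0.219

Dividing through by 9.63: denominator becomes s² + 6.397 s + 212.9.
So ω_n = √212.9 = 14.6 rad/s and ζ = 6.397/(2·14.6) = 0.219.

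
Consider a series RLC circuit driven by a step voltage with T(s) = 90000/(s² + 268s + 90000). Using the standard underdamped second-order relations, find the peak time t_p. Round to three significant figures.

t_p ≈ 0.0117 s

Matching coefficients with s² + 2ζω_n s + ω_n² gives ω_n² = 90000 ⇒ ω_n = 300 rad/s, and ζ = 268/(2ω_n) = 0.447.
ω_d = 300·√(1 − 0.447²) = 268 rad/s. Then t_p = π/ω_d = 0.0117 s.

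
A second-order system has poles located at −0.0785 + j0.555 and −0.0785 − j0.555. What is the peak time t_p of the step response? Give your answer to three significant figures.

t_p ≈ 5.66 s

t_p = π/ω_d with ω_d = 0.555 (the imaginary part), so t_p = 5.66 s.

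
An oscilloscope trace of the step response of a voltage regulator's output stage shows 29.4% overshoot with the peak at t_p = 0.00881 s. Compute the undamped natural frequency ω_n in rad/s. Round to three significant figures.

ω_n ≈ 383 rad/s

ζ from %OS: ζ = |ln 0.294|/√(π²+ln²0.294) = 0.363.
From t_p = π/ω_d, ω_d = π/0.00881 = 357 rad/s, so ω_n = ω_d/√(1−ζ²) = 383 rad/s.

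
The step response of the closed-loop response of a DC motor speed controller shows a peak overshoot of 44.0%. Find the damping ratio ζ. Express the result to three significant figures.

ζ ≈ 0.253

Inverting the overshoot relation: ζ = |ln 0.440|/√(π² + ln²0.440) = 0.253.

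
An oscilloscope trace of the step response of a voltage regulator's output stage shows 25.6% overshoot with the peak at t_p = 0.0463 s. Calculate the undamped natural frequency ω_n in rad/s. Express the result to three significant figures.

ζ from %OS: ζ = |ln 0.256|/√(π²+ln²0.256) = 0.398.
From t_p = π/ω_d, ω_d = π/0.0463 = 67.9 rad/s, so ω_n = ω_d/√(1−ζ²) = 74.0 rad/s.

ω_n ≈ 74.0 rad/s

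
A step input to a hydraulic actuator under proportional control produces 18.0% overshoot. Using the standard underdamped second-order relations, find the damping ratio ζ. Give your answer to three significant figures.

ζ ≈ 0.479

ζ = −ln(OS)/√(π² + (ln OS)²). With OS = 0.180, ln OS = −1.715 and ζ = 1.715/3.579 = 0.479.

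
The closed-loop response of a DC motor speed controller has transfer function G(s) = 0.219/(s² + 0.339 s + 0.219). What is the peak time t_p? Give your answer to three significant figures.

Comparing the denominator to s² + 2ζω_n s + ω_n²: ω_n = √0.219 = 0.468 rad/s, and 2ζω_n = 0.339 so ζ = 0.339/(2·0.468) = 0.362.
ω_d = 0.468·√(1 − 0.362²) = 0.436 rad/s. Then t_p = π/ω_d = 7.20 s.

t_p ≈ 7.20 s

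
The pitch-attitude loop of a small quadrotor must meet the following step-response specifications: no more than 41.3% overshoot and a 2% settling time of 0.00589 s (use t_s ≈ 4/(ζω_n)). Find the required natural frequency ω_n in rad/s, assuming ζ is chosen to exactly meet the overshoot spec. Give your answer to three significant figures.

ζ = −ln(OS)/√(π² + (ln OS)²). With OS = 0.413, ln OS = −0.8843 and ζ = 0.8843/3.264 = 0.271.
Then ω_n = 4/(ζ t_s) = 4/(0.271 × 0.00589) = 2510 rad/s.

ω_n ≈ 2510 rad/s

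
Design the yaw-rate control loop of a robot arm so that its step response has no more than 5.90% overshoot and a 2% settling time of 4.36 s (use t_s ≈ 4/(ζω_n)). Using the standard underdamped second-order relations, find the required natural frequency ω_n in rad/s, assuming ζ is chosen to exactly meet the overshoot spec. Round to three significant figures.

Inverting the overshoot relation: ζ = |ln 0.0590|/√(π² + ln²0.0590) = 0.669.
Then ω_n = 4/(ζ t_s) = 4/(0.669 × 4.36) = 1.37 rad/s.

ω_n ≈ 1.37 rad/s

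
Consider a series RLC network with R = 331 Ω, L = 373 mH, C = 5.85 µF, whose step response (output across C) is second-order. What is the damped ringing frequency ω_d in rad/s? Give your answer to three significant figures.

For a series RLC circuit (capacitor voltage as output), ω_n = 1/√(LC) = 1/√(373 mH · 5.85 µF) = 677 rad/s.
ζ = (R/2)·√(C/L) = (331/2)·√(5.85 µF/373 mH) = 0.655.
ω_d = ω_n√(1−ζ²) = 511 rad/s.

ω_d ≈ 511 rad/s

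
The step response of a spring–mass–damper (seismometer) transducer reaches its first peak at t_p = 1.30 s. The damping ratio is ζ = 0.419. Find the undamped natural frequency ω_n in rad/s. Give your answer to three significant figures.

Peak time t_p = π/ω_d, so ω_d = π/t_p = π/1.30 = 2.42 rad/s.
ω_n = ω_d/√(1−ζ²) = 2.42/√0.824 = 2.66 rad/s.

ω_n ≈ 2.66 rad/s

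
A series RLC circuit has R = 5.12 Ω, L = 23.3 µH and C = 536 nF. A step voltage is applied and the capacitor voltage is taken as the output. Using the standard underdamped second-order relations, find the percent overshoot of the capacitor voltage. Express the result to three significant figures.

%OS ≈ 26.6%

For a series RLC circuit (capacitor voltage as output), ω_n = 1/√(LC) = 1/√(23.3 µH · 536 nF) = 283000 rad/s.
ζ = (R/2)·√(C/L) = (5.12/2)·√(536 nF/23.3 µH) = 0.388.
Overshoot: exp(−π·0.388/√(1−0.388²)) = 0.266, i.e. 26.6%.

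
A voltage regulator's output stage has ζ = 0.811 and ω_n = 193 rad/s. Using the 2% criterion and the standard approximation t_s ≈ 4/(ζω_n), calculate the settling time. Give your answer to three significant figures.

t_s ≈ 0.0256 s

t_s ≈ 4/(ζω_n) = 4/(0.811 × 193) = 0.0256 s.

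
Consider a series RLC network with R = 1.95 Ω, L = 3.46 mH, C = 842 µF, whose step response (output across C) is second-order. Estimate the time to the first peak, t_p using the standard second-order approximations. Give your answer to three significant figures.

t_p ≈ 0.00612 s

For a series RLC circuit (capacitor voltage as output), ω_n = 1/√(LC) = 1/√(3.46 mH · 842 µF) = 586 rad/s.
ζ = (R/2)·√(C/L) = (1.95/2)·√(842 µF/3.46 mH) = 0.481.
The damped frequency ω_d = ω_n√(1−ζ²) = 514 rad/s. t_p = π/ω_d = 0.00612 s.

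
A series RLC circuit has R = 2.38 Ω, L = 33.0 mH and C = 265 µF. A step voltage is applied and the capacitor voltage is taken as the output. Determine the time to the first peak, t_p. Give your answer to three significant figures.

For a series RLC circuit (capacitor voltage as output), ω_n = 1/√(LC) = 1/√(33.0 mH · 265 µF) = 338 rad/s.
ζ = (R/2)·√(C/L) = (2.38/2)·√(265 µF/33.0 mH) = 0.107.
ω_d = ω_n√(1−ζ²) = 336 rad/s. t_p = π/ω_d = 0.00934 s.

t_p ≈ 0.00934 s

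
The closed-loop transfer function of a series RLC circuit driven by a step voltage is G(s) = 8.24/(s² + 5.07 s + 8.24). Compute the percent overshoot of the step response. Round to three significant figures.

%OS ≈ 0.270%

Comparing the denominator to s² + 2ζω_n s + ω_n²: ω_n = √8.24 = 2.87 rad/s, and 2ζω_n = 5.07 so ζ = 5.07/(2·2.87) = 0.883.
%OS = 100·exp(−πζ/√(1−ζ²)) = 0.270%.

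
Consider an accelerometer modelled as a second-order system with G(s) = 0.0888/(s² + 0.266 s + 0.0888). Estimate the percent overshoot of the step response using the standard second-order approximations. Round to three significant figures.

%OS ≈ 20.9%

ω_n = √0.0888 = 0.298 rad/s; ζ = 0.266/(2·0.298) = 0.446.
%OS = 100 e^{−πζ/√(1−ζ²)} with ζ = 0.446 gives 20.9%.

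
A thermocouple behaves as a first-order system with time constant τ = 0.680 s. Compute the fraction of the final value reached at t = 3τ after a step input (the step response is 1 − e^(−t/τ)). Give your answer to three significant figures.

y(t)/y_∞ = 1 − e^(−t/τ) = 1 − e^(−3) = 1 − e^(−3.00) = 0.950.

y/y_∞ ≈ 0.950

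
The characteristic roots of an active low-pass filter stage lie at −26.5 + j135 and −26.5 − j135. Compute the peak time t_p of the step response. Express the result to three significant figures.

t_p = π/ω_d with ω_d = 135 (the imaginary part), so t_p = 0.0233 s.

t_p ≈ 0.0233 s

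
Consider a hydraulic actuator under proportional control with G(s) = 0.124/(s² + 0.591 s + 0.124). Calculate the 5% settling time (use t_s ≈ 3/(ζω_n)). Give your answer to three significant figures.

t_s ≈ 10.2 s

Matching coefficients with s² + 2ζω_n s + ω_n² gives ω_n² = 0.124 ⇒ ω_n = 0.352 rad/s, and ζ = 0.591/(2ω_n) = 0.839.
t_s ≈ 3/(ζω_n) = 3/(0.839·0.352) = 10.2 s.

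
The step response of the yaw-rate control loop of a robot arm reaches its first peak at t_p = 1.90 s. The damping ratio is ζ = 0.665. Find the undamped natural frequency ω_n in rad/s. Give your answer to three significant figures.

ω_n ≈ 2.21 rad/s

Peak time t_p = π/ω_d, so ω_d = π/t_p = π/1.90 = 1.65 rad/s.
ω_n = ω_d/√(1−ζ²) = 1.65/√0.558 = 2.21 rad/s.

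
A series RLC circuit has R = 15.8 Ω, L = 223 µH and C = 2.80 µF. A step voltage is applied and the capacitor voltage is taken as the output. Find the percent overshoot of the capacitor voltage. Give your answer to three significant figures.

For a series RLC circuit (capacitor voltage as output), ω_n = 1/√(LC) = 1/√(223 µH · 2.80 µF) = 40000 rad/s.
ζ = (R/2)·√(C/L) = (15.8/2)·√(2.80 µF/223 µH) = 0.885.
%OS = 100·exp(−πζ/√(1−ζ²)) = 0.253%.

%OS ≈ 0.253%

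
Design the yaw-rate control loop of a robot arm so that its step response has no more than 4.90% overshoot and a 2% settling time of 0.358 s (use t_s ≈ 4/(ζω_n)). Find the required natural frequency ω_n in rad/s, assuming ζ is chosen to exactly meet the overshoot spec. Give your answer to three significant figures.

Inverting the overshoot relation: ζ = |ln 0.0490|/√(π² + ln²0.0490) = 0.693.
From t_s ≈ 4/(ζω_n): ω_n = 4/(ζ·t_s) = 4/(0.693·0.358) = 16.1 rad/s.

ω_n ≈ 16.1 rad/s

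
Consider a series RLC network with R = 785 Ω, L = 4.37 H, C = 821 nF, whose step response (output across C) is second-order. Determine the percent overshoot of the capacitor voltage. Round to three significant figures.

%OS ≈ 58.1%

For a series RLC circuit (capacitor voltage as output), ω_n = 1/√(LC) = 1/√(4.37 H · 821 nF) = 528 rad/s.
ζ = (R/2)·√(C/L) = (785/2)·√(821 nF/4.37 H) = 0.170.
%OS = 100·exp(−πζ/√(1−ζ²)) = 58.1%.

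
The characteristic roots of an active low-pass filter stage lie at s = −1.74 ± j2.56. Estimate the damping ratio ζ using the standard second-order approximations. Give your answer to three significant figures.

ζ ≈ 0.562

|pole| = ω_n = √(1.74² + 2.56²) = 3.10 rad/s; ζ = cos θ = σ/ω_n = 0.562.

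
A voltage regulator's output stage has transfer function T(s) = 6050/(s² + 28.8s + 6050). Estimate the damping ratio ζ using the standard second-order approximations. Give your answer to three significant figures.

ω_n = √6050 = 77.8 rad/s; ζ = 28.8/(2·77.8) = 0.185.

ζ ≈ 0.185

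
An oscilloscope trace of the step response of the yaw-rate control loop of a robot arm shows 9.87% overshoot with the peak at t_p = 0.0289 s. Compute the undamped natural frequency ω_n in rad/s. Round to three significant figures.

ζ from %OS: ζ = |ln 0.0987|/√(π²+ln²0.0987) = 0.593.
From t_p = π/ω_d, ω_d = π/0.0289 = 109 rad/s, so ω_n = ω_d/√(1−ζ²) = 135 rad/s.

ω_n ≈ 135 rad/s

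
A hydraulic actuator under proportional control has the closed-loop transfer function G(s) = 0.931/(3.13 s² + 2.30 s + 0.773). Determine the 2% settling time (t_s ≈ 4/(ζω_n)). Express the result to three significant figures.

t_s ≈ 10.9 s

Dividing through by 3.13: denominator becomes s² + 0.7348 s + 0.2470.
So ω_n = √0.2470 = 0.497 rad/s and ζ = 0.7348/(2·0.497) = 0.739.
t_s ≈ 4/(ζω_n) = 10.9 s.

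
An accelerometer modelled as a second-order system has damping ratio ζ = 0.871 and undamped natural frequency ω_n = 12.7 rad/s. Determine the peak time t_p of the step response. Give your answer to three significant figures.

The damped frequency is ω_d = ω_n√(1−ζ²) = 12.7·√(1−0.759) = 6.24 rad/s.
Peak time t_p = π/ω_d = π/6.24 = 0.504 s.

t_p ≈ 0.504 s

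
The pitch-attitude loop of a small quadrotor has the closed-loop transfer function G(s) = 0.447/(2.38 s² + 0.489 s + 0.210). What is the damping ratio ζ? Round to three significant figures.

ζ ≈ 0.346

Dividing through by 2.38: denominator becomes s² + 0.2055 s + 0.08824.
So ω_n = √0.08824 = 0.297 rad/s and ζ = 0.2055/(2·0.297) = 0.346.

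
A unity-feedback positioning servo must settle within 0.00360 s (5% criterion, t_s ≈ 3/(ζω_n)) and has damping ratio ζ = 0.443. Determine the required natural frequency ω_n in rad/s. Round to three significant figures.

Rearranging t_s ≈ 3/(ζω_n) gives ω_n = 3/(ζ·t_s) = 3/(0.443 × 0.00360) = 1880 rad/s.

ω_n ≈ 1880 rad/s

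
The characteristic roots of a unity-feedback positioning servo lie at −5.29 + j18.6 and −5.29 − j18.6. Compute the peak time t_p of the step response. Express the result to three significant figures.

t_p = π/ω_d with ω_d = 18.6 (the imaginary part), so t_p = 0.169 s.

t_p ≈ 0.169 s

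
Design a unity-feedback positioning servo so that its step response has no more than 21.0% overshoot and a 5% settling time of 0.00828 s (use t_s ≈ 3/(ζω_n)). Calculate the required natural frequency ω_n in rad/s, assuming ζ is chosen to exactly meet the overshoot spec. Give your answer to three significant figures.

ω_n ≈ 814 rad/s

ζ = −ln(OS)/√(π² + (ln OS)²). With OS = 0.210, ln OS = −1.561 and ζ = 1.561/3.508 = 0.445.
From t_s ≈ 3/(ζω_n): ω_n = 3/(ζ·t_s) = 3/(0.445·0.00828) = 814 rad/s.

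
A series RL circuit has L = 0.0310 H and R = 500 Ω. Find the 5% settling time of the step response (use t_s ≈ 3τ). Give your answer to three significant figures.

τ = L/R = 0.0310/500 = 0.0000620 s.
t_s ≈ 3τ = 0.000186 s.

t_s ≈ 0.000186 s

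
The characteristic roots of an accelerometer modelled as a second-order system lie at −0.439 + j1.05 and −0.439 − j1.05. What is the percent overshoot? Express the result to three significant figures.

With σ = 0.439, ω_d = 1.05: ω_n = √(σ²+ω_d²) = 1.14 rad/s, ζ = σ/ω_n = 0.386.
Overshoot: exp(−π·0.386/√(1−0.386²)) = 0.269, i.e. 26.9%.

%OS ≈ 26.9%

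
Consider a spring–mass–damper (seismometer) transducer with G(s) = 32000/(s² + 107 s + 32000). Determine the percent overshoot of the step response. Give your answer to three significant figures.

%OS ≈ 37.4%

ω_n = √32000 = 179 rad/s; ζ = 107/(2·179) = 0.299.
%OS = 100·exp(−πζ/√(1−ζ²)) = 37.4%.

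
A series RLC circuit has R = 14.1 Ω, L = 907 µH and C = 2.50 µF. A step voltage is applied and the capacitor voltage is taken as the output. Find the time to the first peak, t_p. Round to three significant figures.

For a series RLC circuit (capacitor voltage as output), ω_n = 1/√(LC) = 1/√(907 µH · 2.50 µF) = 21000 rad/s.
ζ = (R/2)·√(C/L) = (14.1/2)·√(2.50 µF/907 µH) = 0.370.
ω_d = 21000·√(1 − 0.370²) = 19500 rad/s. t_p = π/ω_d = 0.000161 s.

t_p ≈ 0.000161 s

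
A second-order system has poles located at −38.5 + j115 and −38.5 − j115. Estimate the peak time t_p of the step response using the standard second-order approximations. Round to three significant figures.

t_p ≈ 0.0273 s

t_p = π/ω_d with ω_d = 115 (the imaginary part), so t_p = 0.0273 s.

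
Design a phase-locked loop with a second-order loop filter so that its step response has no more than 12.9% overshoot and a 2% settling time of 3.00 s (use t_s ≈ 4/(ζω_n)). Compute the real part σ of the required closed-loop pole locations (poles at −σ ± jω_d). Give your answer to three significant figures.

σ ≈ 1.33

The settling-time spec alone fixes σ = ζω_n = 4/t_s = 4/3.00 = 1.33.
(Overshoot then fixes ζ = 0.546 and hence ω_d = σ·√(1−ζ²)/ζ = 2.05 rad/s.)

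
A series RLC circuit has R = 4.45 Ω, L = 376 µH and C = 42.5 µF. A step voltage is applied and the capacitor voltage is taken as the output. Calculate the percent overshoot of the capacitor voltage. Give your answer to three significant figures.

%OS ≈ 2.90%

For a series RLC circuit (capacitor voltage as output), ω_n = 1/√(LC) = 1/√(376 µH · 42.5 µF) = 7910 rad/s.
ζ = (R/2)·√(C/L) = (4.45/2)·√(42.5 µF/376 µH) = 0.748.
%OS = 100 e^{−πζ/√(1−ζ²)} with ζ = 0.748 gives 2.90%.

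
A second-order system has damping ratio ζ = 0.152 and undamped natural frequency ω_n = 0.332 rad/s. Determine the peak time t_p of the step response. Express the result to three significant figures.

The damped frequency is ω_d = ω_n√(1−ζ²) = 0.332·√(1−0.0231) = 0.328 rad/s.
Peak time t_p = π/ω_d = π/0.328 = 9.57 s.

t_p ≈ 9.57 s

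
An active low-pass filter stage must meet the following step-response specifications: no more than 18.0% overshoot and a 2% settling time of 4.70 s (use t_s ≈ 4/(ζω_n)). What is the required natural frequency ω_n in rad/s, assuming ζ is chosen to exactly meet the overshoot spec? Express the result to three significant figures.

ω_n ≈ 1.78 rad/s

Inverting the overshoot relation: ζ = |ln 0.180|/√(π² + ln²0.180) = 0.479.
Then ω_n = 4/(ζ t_s) = 4/(0.479 × 4.70) = 1.78 rad/s.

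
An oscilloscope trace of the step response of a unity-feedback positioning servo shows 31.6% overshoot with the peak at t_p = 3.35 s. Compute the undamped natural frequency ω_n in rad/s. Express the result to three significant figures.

From the overshoot, ζ = −ln(OS)/√(π²+ln²(OS)) = 0.344.
From t_p = π/ω_d, ω_d = π/3.35 = 0.938 rad/s, so ω_n = ω_d/√(1−ζ²) = 0.999 rad/s.

ω_n ≈ 0.999 rad/s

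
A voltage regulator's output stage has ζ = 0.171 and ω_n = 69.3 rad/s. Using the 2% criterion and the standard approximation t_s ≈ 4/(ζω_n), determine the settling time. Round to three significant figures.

t_s ≈ 0.338 s

t_s ≈ 4/(ζω_n) = 4/(0.171 × 69.3) = 0.338 s.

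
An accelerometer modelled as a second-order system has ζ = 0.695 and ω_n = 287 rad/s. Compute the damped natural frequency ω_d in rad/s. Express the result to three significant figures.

ω_d = ω_n√(1−ζ²) = 287·√0.517 = 206 rad/s.

ω_d ≈ 206 rad/s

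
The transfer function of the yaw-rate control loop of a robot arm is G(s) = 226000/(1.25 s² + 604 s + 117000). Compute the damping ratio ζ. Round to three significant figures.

ζ ≈ 0.790

Dividing through by 1.25: denominator becomes s² + 483.2 s + 93600.
So ω_n = √93600 = 306 rad/s and ζ = 483.2/(2·306) = 0.790.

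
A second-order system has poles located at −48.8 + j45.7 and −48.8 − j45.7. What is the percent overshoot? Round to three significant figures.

%OS ≈ 3.49%

|pole| = ω_n = √(48.8² + 45.7²) = 66.9 rad/s; ζ = cos θ = σ/ω_n = 0.730.
Overshoot: exp(−π·0.730/√(1−0.730²)) = 0.0349, i.e. 3.49%.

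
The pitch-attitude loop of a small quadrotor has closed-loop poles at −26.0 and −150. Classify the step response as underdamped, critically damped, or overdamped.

Since the poles are distinct, negative and real, the response is overdamped.

overdamped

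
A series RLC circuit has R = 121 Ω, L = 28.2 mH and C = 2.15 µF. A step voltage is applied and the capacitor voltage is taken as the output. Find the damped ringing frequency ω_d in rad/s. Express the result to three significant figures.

For a series RLC circuit (capacitor voltage as output), ω_n = 1/√(LC) = 1/√(28.2 mH · 2.15 µF) = 4060 rad/s.
ζ = (R/2)·√(C/L) = (121/2)·√(2.15 µF/28.2 mH) = 0.528.
ω_d = 4060·√(1 − 0.528²) = 3450 rad/s.

ω_d ≈ 3450 rad/s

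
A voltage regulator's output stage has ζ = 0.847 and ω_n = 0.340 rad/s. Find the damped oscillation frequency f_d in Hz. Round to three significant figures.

f_d ≈ 0.0288 Hz

ω_d = ω_n√(1−ζ²) = 0.340·√0.283 = 0.181 rad/s.
f_d = ω_d/(2π) = 0.0288 Hz.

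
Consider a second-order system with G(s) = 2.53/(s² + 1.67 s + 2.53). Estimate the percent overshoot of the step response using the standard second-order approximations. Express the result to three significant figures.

Matching coefficients with s² + 2ζω_n s + ω_n² gives ω_n² = 2.53 ⇒ ω_n = 1.59 rad/s, and ζ = 1.67/(2ω_n) = 0.525.
%OS = 100·exp(−πζ/√(1−ζ²)) = 14.4%.

%OS ≈ 14.4%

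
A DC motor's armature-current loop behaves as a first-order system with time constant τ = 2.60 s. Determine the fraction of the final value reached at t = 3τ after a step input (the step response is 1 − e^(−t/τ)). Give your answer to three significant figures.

y(t)/y_∞ = 1 − e^(−t/τ) = 1 − e^(−3) = 1 − e^(−3.00) = 0.950.

y/y_∞ ≈ 0.950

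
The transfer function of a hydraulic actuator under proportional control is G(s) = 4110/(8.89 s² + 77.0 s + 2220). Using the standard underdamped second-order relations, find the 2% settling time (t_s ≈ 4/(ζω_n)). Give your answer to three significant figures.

Dividing through by 8.89: denominator becomes s² + 8.661 s + 249.7.
So ω_n = √249.7 = 15.8 rad/s and ζ = 8.661/(2·15.8) = 0.274.
t_s ≈ 4/(ζω_n) = 0.924 s.

t_s ≈ 0.924 s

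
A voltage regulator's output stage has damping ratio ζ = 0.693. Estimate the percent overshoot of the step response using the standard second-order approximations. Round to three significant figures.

%OS ≈ 4.88%

For an underdamped second-order system, %OS = 100·exp(−πζ/√(1−ζ²)).
πζ/√(1−ζ²) = π·0.693/√(1−0.480) = 3.020, so %OS = 100·e^(−3.020) = 4.88%.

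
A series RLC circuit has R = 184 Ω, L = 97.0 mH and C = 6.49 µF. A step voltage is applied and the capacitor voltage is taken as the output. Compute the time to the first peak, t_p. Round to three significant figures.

t_p ≈ 0.00378 s

For a series RLC circuit (capacitor voltage as output), ω_n = 1/√(LC) = 1/√(97.0 mH · 6.49 µF) = 1260 rad/s.
ζ = (R/2)·√(C/L) = (184/2)·√(6.49 µF/97.0 mH) = 0.753.
ω_d = 1260·√(1 − 0.753²) = 830 rad/s. t_p = π/ω_d = 0.00378 s.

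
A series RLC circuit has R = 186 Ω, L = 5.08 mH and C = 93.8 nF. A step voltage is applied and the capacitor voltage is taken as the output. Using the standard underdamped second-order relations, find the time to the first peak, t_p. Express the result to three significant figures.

For a series RLC circuit (capacitor voltage as output), ω_n = 1/√(LC) = 1/√(5.08 mH · 93.8 nF) = 45800 rad/s.
ζ = (R/2)·√(C/L) = (186/2)·√(93.8 nF/5.08 mH) = 0.400.
ω_d = ω_n√(1−ζ²) = 42000 rad/s. t_p = π/ω_d = 0.0000748 s.

t_p ≈ 0.0000748 s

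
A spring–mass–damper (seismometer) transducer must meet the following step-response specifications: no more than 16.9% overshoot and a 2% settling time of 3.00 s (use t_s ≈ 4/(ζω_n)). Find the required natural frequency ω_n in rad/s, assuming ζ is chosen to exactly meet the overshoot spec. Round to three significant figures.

ω_n ≈ 2.71 rad/s

From %OS = 100·exp(−πζ/√(1−ζ²)), invert to get ζ = −ln(OS)/√(π² + ln²(OS)) with OS = 0.169.
−ln 0.169 = 1.778, so ζ = 1.778/√(π² + 3.161) = 0.493.
Then ω_n = 4/(ζ t_s) = 4/(0.493 × 3.00) = 2.71 rad/s.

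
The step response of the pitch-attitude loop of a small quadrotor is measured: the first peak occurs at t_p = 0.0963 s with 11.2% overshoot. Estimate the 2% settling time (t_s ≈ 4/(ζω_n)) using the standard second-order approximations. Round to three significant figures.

t_s ≈ 0.176 s

The overshoot fixes ζ = −ln(OS)/√(π²+ln²(OS)) = 0.572.
t_p = π/ω_d ⇒ ω_d = 32.6 rad/s; then ω_n = ω_d/√(1−ζ²) = 39.8 rad/s.
t_s ≈ 4/(ζω_n) = 4/(0.572·39.8) = 0.176 s.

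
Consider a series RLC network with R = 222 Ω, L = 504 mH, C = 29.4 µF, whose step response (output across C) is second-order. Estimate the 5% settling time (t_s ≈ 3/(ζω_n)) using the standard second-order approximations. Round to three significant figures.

For a series RLC circuit (capacitor voltage as output), ω_n = 1/√(LC) = 1/√(504 mH · 29.4 µF) = 260 rad/s.
ζ = (R/2)·√(C/L) = (222/2)·√(29.4 µF/504 mH) = 0.848.
t_s ≈ 3/(ζω_n) = 0.0136 s.

t_s ≈ 0.0136 s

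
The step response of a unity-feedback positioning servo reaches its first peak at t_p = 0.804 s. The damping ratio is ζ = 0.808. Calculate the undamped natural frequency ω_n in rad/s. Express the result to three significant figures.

ω_n ≈ 6.63 rad/s

Peak time t_p = π/ω_d, so ω_d = π/t_p = π/0.804 = 3.91 rad/s.
ω_n = ω_d/√(1−ζ²) = 3.91/√0.347 = 6.63 rad/s.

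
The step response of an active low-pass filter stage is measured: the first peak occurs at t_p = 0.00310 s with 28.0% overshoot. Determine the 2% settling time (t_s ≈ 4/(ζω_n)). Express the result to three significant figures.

t_s ≈ 0.00974 s

From the overshoot, ζ = −ln(OS)/√(π²+ln²(OS)) = 0.376.
t_p = π/ω_d ⇒ ω_d = 1010 rad/s; then ω_n = ω_d/√(1−ζ²) = 1090 rad/s.
t_s ≈ 4/(ζω_n) = 4/(0.376·1090) = 0.00974 s.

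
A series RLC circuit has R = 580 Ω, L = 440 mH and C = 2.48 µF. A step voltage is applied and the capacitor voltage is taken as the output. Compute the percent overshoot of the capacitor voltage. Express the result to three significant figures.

%OS ≈ 5.07%

For a series RLC circuit (capacitor voltage as output), ω_n = 1/√(LC) = 1/√(440 mH · 2.48 µF) = 957 rad/s.
ζ = (R/2)·√(C/L) = (580/2)·√(2.48 µF/440 mH) = 0.688.
Overshoot: exp(−π·0.688/√(1−0.688²)) = 0.0507, i.e. 5.07%.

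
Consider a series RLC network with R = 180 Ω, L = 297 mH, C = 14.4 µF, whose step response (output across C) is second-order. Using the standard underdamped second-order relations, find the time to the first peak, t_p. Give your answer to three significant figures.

t_p ≈ 0.00834 s

For a series RLC circuit (capacitor voltage as output), ω_n = 1/√(LC) = 1/√(297 mH · 14.4 µF) = 484 rad/s.
ζ = (R/2)·√(C/L) = (180/2)·√(14.4 µF/297 mH) = 0.627.
ω_d = ω_n√(1−ζ²) = 377 rad/s. t_p = π/ω_d = 0.00834 s.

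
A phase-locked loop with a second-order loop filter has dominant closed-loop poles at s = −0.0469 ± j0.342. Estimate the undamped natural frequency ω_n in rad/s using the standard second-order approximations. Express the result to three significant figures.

With σ = 0.0469, ω_d = 0.342: ω_n = √(σ²+ω_d²) = 0.345 rad/s, ζ = σ/ω_n = 0.136.

ω_n ≈ 0.345 rad/s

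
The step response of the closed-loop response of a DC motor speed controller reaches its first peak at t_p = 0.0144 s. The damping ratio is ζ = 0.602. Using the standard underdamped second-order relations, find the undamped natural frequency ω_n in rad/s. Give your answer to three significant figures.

ω_n ≈ 273 rad/s

Peak time t_p = π/ω_d, so ω_d = π/t_p = π/0.0144 = 218 rad/s.
ω_n = ω_d/√(1−ζ²) = 218/√0.638 = 273 rad/s.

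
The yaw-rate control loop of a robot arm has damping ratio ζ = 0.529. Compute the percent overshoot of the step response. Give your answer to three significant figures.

%OS ≈ 14.1%

For an underdamped second-order system, %OS = 100·exp(−πζ/√(1−ζ²)).
πζ/√(1−ζ²) = π·0.529/√(1−0.280) = 1.958, so %OS = 100·e^(−1.958) = 14.1%.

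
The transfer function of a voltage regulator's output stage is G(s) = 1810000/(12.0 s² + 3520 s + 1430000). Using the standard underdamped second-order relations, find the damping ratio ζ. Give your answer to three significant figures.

ζ ≈ 0.425

Dividing through by 12.0: denominator becomes s² + 293.3 s + 119200.
So ω_n = √119200 = 345 rad/s and ζ = 293.3/(2·345) = 0.425.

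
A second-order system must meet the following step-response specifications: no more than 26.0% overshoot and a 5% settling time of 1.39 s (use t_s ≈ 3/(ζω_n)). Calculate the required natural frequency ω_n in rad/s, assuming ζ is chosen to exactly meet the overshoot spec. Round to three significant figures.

ζ = −ln(OS)/√(π² + (ln OS)²). With OS = 0.260, ln OS = −1.347 and ζ = 1.347/3.418 = 0.394.
Then ω_n = 3/(ζ t_s) = 3/(0.394 × 1.39) = 5.48 rad/s.

ω_n ≈ 5.48 rad/s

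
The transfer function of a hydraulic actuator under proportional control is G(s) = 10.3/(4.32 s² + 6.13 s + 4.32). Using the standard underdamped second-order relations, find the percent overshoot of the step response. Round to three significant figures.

%OS ≈ 4.23%

Dividing through by 4.32: denominator becomes s² + 1.419 s + 1.000.
So ω_n = √1.000 = 1.00 rad/s and ζ = 1.419/(2·1.00) = 0.709.
%OS = 100·exp(−πζ/√(1−ζ²)) = 4.23%.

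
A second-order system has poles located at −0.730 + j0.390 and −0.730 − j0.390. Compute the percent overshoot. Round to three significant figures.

With σ = 0.730, ω_d = 0.390: ω_n = √(σ²+ω_d²) = 0.828 rad/s, ζ = σ/ω_n = 0.882.
%OS = 100 e^{−πζ/√(1−ζ²)} with ζ = 0.882 gives 0.279%.

%OS ≈ 0.279%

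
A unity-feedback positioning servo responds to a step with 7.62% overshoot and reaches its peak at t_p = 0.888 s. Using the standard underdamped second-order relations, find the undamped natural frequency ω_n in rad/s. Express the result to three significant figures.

ω_n ≈ 4.57 rad/s

The overshoot fixes ζ = −ln(OS)/√(π²+ln²(OS)) = 0.634.
From t_p = π/ω_d, ω_d = π/0.888 = 3.54 rad/s, so ω_n = ω_d/√(1−ζ²) = 4.57 rad/s.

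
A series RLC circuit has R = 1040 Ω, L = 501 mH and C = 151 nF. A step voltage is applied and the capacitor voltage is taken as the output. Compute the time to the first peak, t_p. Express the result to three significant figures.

t_p ≈ 0.000902 s

For a series RLC circuit (capacitor voltage as output), ω_n = 1/√(LC) = 1/√(501 mH · 151 nF) = 3640 rad/s.
ζ = (R/2)·√(C/L) = (1040/2)·√(151 nF/501 mH) = 0.285.
The damped frequency ω_d = ω_n√(1−ζ²) = 3480 rad/s. t_p = π/ω_d = 0.000902 s.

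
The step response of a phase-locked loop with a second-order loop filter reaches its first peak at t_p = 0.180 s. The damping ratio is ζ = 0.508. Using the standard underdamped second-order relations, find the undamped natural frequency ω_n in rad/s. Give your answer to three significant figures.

ω_n ≈ 20.3 rad/s

Peak time t_p = π/ω_d, so ω_d = π/t_p = π/0.180 = 17.5 rad/s.
ω_n = ω_d/√(1−ζ²) = 17.5/√0.742 = 20.3 rad/s.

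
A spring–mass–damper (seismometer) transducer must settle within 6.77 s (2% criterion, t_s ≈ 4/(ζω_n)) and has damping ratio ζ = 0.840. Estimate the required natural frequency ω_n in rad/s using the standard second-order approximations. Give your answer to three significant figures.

ω_n ≈ 0.703 rad/s

Rearranging t_s ≈ 4/(ζω_n) gives ω_n = 4/(ζ·t_s) = 4/(0.840 × 6.77) = 0.703 rad/s.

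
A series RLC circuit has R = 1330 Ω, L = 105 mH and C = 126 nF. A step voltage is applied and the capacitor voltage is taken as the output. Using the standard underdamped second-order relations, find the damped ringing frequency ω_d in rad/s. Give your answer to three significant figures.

ω_d ≈ 5960 rad/s

For a series RLC circuit (capacitor voltage as output), ω_n = 1/√(LC) = 1/√(105 mH · 126 nF) = 8690 rad/s.
ζ = (R/2)·√(C/L) = (1330/2)·√(126 nF/105 mH) = 0.728.
ω_d = 8690·√(1 − 0.728²) = 5960 rad/s.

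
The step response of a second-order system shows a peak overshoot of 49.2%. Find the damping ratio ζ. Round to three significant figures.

From %OS = 100·exp(−πζ/√(1−ζ²)), invert to get ζ = −ln(OS)/√(π² + ln²(OS)) with OS = 0.492.
−ln 0.492 = 0.7093, so ζ = 0.7093/√(π² + 0.5031) = 0.220.

ζ ≈ 0.220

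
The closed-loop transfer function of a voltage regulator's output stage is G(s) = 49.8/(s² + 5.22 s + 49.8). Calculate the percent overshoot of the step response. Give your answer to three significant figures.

Matching coefficients with s² + 2ζω_n s + ω_n² gives ω_n² = 49.8 ⇒ ω_n = 7.06 rad/s, and ζ = 5.22/(2ω_n) = 0.370.
%OS = 100·exp(−πζ/√(1−ζ²)) = 28.6%.

%OS ≈ 28.6%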